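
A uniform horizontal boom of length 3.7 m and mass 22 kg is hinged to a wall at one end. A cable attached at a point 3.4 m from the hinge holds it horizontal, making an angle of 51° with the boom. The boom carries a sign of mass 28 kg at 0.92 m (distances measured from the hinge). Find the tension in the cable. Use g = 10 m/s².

T ≈ 252 N

Take moments about the hinge.
Beam weight: 22 × 10 = 220 N down at 1.85 m → arm 1.85 m, τ = 220 × 1.85 = 407 N·m clockwise.
Sign: 28 × 10 = 280 N down at 0.92 m → arm 0.92 m, τ = 280 × 0.92 = 257.6 N·m clockwise.
Total clockwise load moment = 664.6 N·m.
The cable tension T acts at 3.4 m; only its component perpendicular to the boom, T sinθ, produces torque. sin 51° = 0.7771.
Balancing moments: T × 3.4 × 0.7771 = 664.6, giving T = 664.6 / 2.642 = 252 N.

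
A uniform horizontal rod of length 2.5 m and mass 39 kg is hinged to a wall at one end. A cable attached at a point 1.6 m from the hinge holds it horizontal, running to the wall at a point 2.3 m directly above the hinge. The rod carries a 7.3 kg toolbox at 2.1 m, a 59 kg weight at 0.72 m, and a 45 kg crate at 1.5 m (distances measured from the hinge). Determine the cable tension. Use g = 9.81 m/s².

T ≈ 1300 N

Taking torques about the hinge:
Beam weight: 39 × 9.81 = 382.6 N down at 1.25 m → arm 1.25 m, τ = 382.6 × 1.25 = 478.2 N·m clockwise.
Toolbox: 7.3 × 9.81 = 71.61 N down at 2.1 m → arm 2.1 m, τ = 71.61 × 2.1 = 150.4 N·m clockwise.
Weight: 59 × 9.81 = 578.8 N down at 0.72 m → arm 0.72 m, τ = 578.8 × 0.72 = 416.7 N·m clockwise.
Crate: 45 × 9.81 = 441.5 N down at 1.5 m → arm 1.5 m, τ = 441.5 × 1.5 = 662.2 N·m clockwise.
Total clockwise load moment = 1708 N·m.
The cable tension T acts at 1.6 m; only its component perpendicular to the rod, T sinθ, produces torque. sinθ = h/√(h²+d²) = 2.3/√(2.3²+1.6²) = 0.8209.
Balancing moments: T × 1.6 × 0.8209 = 1708, giving T = 1708 / 1.313 = 1300 N.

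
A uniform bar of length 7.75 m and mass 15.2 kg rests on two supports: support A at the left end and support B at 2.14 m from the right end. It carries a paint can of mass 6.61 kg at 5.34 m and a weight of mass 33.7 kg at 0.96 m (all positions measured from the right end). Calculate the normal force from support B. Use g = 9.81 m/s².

Taking torques about support A:
Beam weight: 15.2 × 9.81 = 149.1 N down at 3.875 m → arm 3.875 m, τ = 149.1 × 3.875 = 577.8 N·m clockwise.
Paint can: 6.61 × 9.81 = 64.84 N down at 5.34 m → arm 2.41 m, τ = 64.84 × 2.41 = 156.3 N·m clockwise.
Weight: 33.7 × 9.81 = 330.6 N down at 0.96 m → arm 6.79 m, τ = 330.6 × 6.79 = 2245 N·m clockwise.
Net load moment about support A = 2979 N·m clockwise.
Reaction R at support B is upward at 2.14 m, arm 5.61 m → moment R × 5.61 counterclockwise.
Στ = 0 ⇒ R × 5.61 = 2979 ⇒ R = 531 N.

R_B ≈ 531 N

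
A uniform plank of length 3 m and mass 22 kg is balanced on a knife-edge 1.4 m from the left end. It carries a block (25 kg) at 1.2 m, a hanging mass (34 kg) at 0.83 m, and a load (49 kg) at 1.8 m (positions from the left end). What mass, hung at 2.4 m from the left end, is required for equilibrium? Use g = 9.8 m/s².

m ≈ 2.58 kg

Choose the knife-edge (at 1.4 m from the left end) as the axis so the support reaction has zero arm there.
Beam weight: 22 × 9.8 = 215.6 N down at 1.5 m → arm 0.1 m, τ = 215.6 × 0.1 = 21.56 N·m clockwise.
Block: 25 × 9.8 = 245 N down at 1.2 m → arm 0.2 m, τ = 245 × 0.2 = 49 N·m counterclockwise.
Hanging mass: 34 × 9.8 = 333.2 N down at 0.83 m → arm 0.57 m, τ = 333.2 × 0.57 = 189.9 N·m counterclockwise.
Load: 49 × 9.8 = 480.2 N down at 1.8 m → arm 0.4 m, τ = 480.2 × 0.4 = 192.1 N·m clockwise.
Net moment of known loads = 25.24 N·m counterclockwise.
An unknown mass m at 2.4 m has arm 1 m; its moment is m·g·1 clockwise.
Στ = 0 ⇒ m × 9.8 × 1 = 25.24 ⇒ m = 25.24 / (9.8 × 1) = 2.58 kg.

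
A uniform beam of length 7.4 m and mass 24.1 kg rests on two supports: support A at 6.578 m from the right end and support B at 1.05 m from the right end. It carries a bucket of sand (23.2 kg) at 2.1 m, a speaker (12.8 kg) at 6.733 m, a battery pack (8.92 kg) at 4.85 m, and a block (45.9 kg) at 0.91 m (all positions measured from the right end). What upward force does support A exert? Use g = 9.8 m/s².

Taking torques about support B:
Beam weight: 24.1 × 9.8 = 236.2 N down at 3.7 m → arm 2.65 m, τ = 236.2 × 2.65 = 625.9 N·m counterclockwise.
Bucket of sand: 23.2 × 9.8 = 227.4 N down at 2.1 m → arm 1.05 m, τ = 227.4 × 1.05 = 238.8 N·m counterclockwise.
Speaker: 12.8 × 9.8 = 125.4 N down at 6.733 m → arm 5.683 m, τ = 125.4 × 5.683 = 712.6 N·m counterclockwise.
Battery pack: 8.92 × 9.8 = 87.42 N down at 4.85 m → arm 3.8 m, τ = 87.42 × 3.8 = 332.2 N·m counterclockwise.
Block: 45.9 × 9.8 = 449.8 N down at 0.91 m → arm 0.14 m, τ = 449.8 × 0.14 = 62.97 N·m clockwise.
Net load moment about support B = 1847 N·m counterclockwise.
Reaction R at support A is upward at 6.578 m, arm 5.528 m → moment R × 5.528 clockwise.
Setting net torque to zero: R × 5.528 = 1847 → R = 334 N.

R_A ≈ 334 N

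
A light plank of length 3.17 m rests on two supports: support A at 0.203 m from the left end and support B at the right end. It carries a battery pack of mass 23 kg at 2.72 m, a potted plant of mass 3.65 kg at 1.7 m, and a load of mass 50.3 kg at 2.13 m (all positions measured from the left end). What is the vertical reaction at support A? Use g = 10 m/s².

Taking torques about support B:
Battery pack: 23 × 10 = 230 N down at 2.72 m → arm 0.45 m, τ = 230 × 0.45 = 103.5 N·m counterclockwise.
Potted plant: 3.65 × 10 = 36.5 N down at 1.7 m → arm 1.47 m, τ = 36.5 × 1.47 = 53.66 N·m counterclockwise.
Load: 50.3 × 10 = 503 N down at 2.13 m → arm 1.04 m, τ = 503 × 1.04 = 523.1 N·m counterclockwise.
Net load moment about support B = 680.3 N·m counterclockwise.
Reaction R at support A is upward at 0.203 m, arm 2.967 m → moment R × 2.967 clockwise.
Setting net torque to zero: R × 2.967 = 680.3 → R = 229 N.

R_A ≈ 229 N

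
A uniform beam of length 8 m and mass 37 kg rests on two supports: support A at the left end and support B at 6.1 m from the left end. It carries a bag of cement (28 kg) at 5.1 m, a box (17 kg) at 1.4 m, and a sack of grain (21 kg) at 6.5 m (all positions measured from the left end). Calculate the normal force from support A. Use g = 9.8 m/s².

R_A ≈ 285 N

Take moments about support B.
Beam weight: 37 × 9.8 = 362.6 N down at 4 m → arm 2.1 m, τ = 362.6 × 2.1 = 761.5 N·m counterclockwise.
Bag of cement: 28 × 9.8 = 274.4 N down at 5.1 m → arm 1 m, τ = 274.4 × 1 = 274.4 N·m counterclockwise.
Box: 17 × 9.8 = 166.6 N down at 1.4 m → arm 4.7 m, τ = 166.6 × 4.7 = 783 N·m counterclockwise.
Sack of grain: 21 × 9.8 = 205.8 N down at 6.5 m → arm 0.4 m, τ = 205.8 × 0.4 = 82.32 N·m clockwise.
Net load moment about support B = 1737 N·m counterclockwise.
Reaction R at support A is upward at 0 m, arm 6.1 m → moment R × 6.1 clockwise.
Balancing moments: R × 6.1 = 1737, giving R = 285 N.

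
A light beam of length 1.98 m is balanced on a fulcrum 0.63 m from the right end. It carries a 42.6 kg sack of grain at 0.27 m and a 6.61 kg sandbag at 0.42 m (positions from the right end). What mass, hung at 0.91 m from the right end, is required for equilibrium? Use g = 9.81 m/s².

Sum moments about the fulcrum (at 0.63 m from the right end) (the support reaction has zero arm there).
Sack of grain: 42.6 × 9.81 = 417.9 N down at 0.27 m → arm 0.36 m, τ = 417.9 × 0.36 = 150.4 N·m clockwise.
Sandbag: 6.61 × 9.81 = 64.84 N down at 0.42 m → arm 0.21 m, τ = 64.84 × 0.21 = 13.62 N·m clockwise.
Net moment of known loads = 164 N·m clockwise.
An unknown mass m at 0.91 m has arm 0.28 m; its moment is m·g·0.28 counterclockwise.
For rotational equilibrium, m × 9.81 × 0.28 = 164, so m = 164 / (9.81 × 0.28) = 59.7 kg.

m ≈ 59.7 kg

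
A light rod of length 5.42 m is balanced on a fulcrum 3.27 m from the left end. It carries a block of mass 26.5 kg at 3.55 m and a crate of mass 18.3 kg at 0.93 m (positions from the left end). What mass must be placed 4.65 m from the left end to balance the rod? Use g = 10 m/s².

m ≈ 25.7 kg

Take moments about the fulcrum (at 3.27 m from the left end).
Block: 26.5 × 10 = 265 N down at 3.55 m → arm 0.28 m, τ = 265 × 0.28 = 74.2 N·m clockwise.
Crate: 18.3 × 10 = 183 N down at 0.93 m → arm 2.34 m, τ = 183 × 2.34 = 428.2 N·m counterclockwise.
Net moment of known loads = 354 N·m counterclockwise.
An unknown mass m at 4.65 m has arm 1.38 m; its moment is m·g·1.38 clockwise.
Στ = 0 ⇒ m × 10 × 1.38 = 354 ⇒ m = 354 / (10 × 1.38) = 25.7 kg.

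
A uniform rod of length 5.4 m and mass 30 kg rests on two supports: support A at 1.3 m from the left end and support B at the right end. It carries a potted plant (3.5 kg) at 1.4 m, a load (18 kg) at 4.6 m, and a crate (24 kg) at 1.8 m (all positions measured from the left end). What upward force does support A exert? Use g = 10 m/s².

Sum moments about support B (its reaction then has zero moment arm).
Beam weight: 30 × 10 = 300 N down at 2.7 m → arm 2.7 m, τ = 300 × 2.7 = 810 N·m counterclockwise.
Potted plant: 3.5 × 10 = 35 N down at 1.4 m → arm 4 m, τ = 35 × 4 = 140 N·m counterclockwise.
Load: 18 × 10 = 180 N down at 4.6 m → arm 0.8 m, τ = 180 × 0.8 = 144 N·m counterclockwise.
Crate: 24 × 10 = 240 N down at 1.8 m → arm 3.6 m, τ = 240 × 3.6 = 864 N·m counterclockwise.
Net load moment about support B = 1958 N·m counterclockwise.
Reaction R at support A is upward at 1.3 m, arm 4.1 m → moment R × 4.1 clockwise.
For rotational equilibrium, R × 4.1 = 1958, so R = 478 N.

R_A ≈ 478 N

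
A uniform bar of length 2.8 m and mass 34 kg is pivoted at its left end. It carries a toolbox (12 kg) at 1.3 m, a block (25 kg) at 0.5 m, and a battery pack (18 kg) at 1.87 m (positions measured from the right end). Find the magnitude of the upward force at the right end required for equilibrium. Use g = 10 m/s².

F ≈ 499 N

About the left end:
Beam weight: 34 × 10 = 340 N down at 1.4 m → arm 1.4 m, τ = 340 × 1.4 = 476 N·m clockwise.
Toolbox: 12 × 10 = 120 N down at 1.3 m → arm 1.5 m, τ = 120 × 1.5 = 180 N·m clockwise.
Block: 25 × 10 = 250 N down at 0.5 m → arm 2.3 m, τ = 250 × 2.3 = 575 N·m clockwise.
Battery pack: 18 × 10 = 180 N down at 1.87 m → arm 0.93 m, τ = 180 × 0.93 = 167.4 N·m clockwise.
Net moment of the loads = 1398 N·m clockwise.
The upward force F acts at the right end, arm 2.8 m, giving F × 2.8 counterclockwise.
Στ = 0 ⇒ F × 2.8 = 1398 ⇒ F = 1398 / 2.8 = 499 N.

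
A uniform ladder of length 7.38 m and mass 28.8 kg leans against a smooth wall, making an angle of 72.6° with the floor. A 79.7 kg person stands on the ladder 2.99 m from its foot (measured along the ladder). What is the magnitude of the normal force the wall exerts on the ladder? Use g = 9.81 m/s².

N_wall ≈ 144 N

Take moments about the foot of the ladder.
Ladder weight 28.8×9.81 = 282.5 N acts at 3.69 m along the ladder; its horizontal arm is 3.69·cos72.6° = 1.103 m → τ = 311.6 N·m clockwise.
Person: 79.7×9.81 = 781.9 N at 2.99 m → arm 0.8941 m → τ = 699.1 N·m clockwise.
Wall normal N acts horizontally at the top; its moment arm is the height L sinθ = 7.38·sin72.6° = 7.042 m, counterclockwise.
Balancing moments: N × 7.042 = 1011, giving N = 144 N.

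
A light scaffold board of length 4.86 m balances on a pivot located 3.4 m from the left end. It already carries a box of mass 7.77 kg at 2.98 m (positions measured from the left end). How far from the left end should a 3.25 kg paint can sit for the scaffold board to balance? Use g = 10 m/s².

Sum moments about the pivot (at 3.4 m from the left end) (the support reaction has zero arm there).
Box: 7.77 × 10 = 77.7 N down at 2.98 m → arm 0.42 m, τ = 77.7 × 0.42 = 32.63 N·m counterclockwise.
Net moment of existing loads = 32.63 N·m counterclockwise.
The paint can weighs 3.25 × 10 = 32.5 N and must supply an equal clockwise moment, so its lever arm about the pivot is 32.63 / 32.5 = 1 m.
That puts it at 3.4 + 1 = 4.4 m from the left end.

x ≈ 4.4 m from the left end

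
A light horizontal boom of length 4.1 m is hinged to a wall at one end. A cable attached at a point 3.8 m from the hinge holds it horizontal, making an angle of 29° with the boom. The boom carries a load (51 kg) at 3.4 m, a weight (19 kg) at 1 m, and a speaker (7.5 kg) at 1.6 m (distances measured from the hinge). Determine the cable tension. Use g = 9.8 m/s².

T ≈ 1090 N

Taking torques about the hinge:
Load: 51 × 9.8 = 499.8 N down at 3.4 m → arm 3.4 m, τ = 499.8 × 3.4 = 1699 N·m clockwise.
Weight: 19 × 9.8 = 186.2 N down at 1 m → arm 1 m, τ = 186.2 × 1 = 186.2 N·m clockwise.
Speaker: 7.5 × 9.8 = 73.5 N down at 1.6 m → arm 1.6 m, τ = 73.5 × 1.6 = 117.6 N·m clockwise.
Total clockwise load moment = 2003 N·m.
The cable tension T acts at 3.8 m; only its component perpendicular to the boom, T sinθ, produces torque. sin 29° = 0.4848.
For rotational equilibrium, T × 3.8 × 0.4848 = 2003, so T = 2003 / 1.842 = 1090 N.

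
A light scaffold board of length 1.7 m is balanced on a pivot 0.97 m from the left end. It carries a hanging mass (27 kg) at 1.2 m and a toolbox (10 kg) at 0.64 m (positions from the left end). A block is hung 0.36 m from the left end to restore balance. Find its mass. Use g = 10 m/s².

Choose the pivot (at 0.97 m from the left end) as the axis so the support reaction has zero arm there.
Hanging mass: 27 × 10 = 270 N down at 1.2 m → arm 0.23 m, τ = 270 × 0.23 = 62.1 N·m clockwise.
Toolbox: 10 × 10 = 100 N down at 0.64 m → arm 0.33 m, τ = 100 × 0.33 = 33 N·m counterclockwise.
Net moment of known loads = 29.1 N·m clockwise.
An unknown mass m at 0.36 m has arm 0.61 m; its moment is m·g·0.61 counterclockwise.
For rotational equilibrium, m × 10 × 0.61 = 29.1, so m = 29.1 / (10 × 0.61) = 4.77 kg.

m ≈ 4.77 kg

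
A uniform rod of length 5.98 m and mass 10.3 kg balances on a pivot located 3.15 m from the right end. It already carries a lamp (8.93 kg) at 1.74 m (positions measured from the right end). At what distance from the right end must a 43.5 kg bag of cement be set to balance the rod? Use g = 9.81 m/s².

Take moments about the pivot (at 3.15 m from the right end).
Beam weight: 10.3 × 9.81 = 101 N down at 2.99 m → arm 0.16 m, τ = 101 × 0.16 = 16.16 N·m clockwise.
Lamp: 8.93 × 9.81 = 87.6 N down at 1.74 m → arm 1.41 m, τ = 87.6 × 1.41 = 123.5 N·m clockwise.
Net moment of existing loads = 139.7 N·m clockwise.
The bag of cement weighs 43.5 × 9.81 = 426.7 N and must supply an equal counterclockwise moment, so its lever arm about the pivot is 139.7 / 426.7 = 0.327 m.
That puts it at 3.15 + 0.327 = 3.48 m from the right end.

x ≈ 3.48 m from the right end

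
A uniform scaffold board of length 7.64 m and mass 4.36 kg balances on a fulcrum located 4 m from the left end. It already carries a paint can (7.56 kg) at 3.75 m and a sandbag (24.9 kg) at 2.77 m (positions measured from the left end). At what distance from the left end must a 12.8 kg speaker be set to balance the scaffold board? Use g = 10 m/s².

Sum moments about the fulcrum (at 4 m from the left end) (the support reaction has zero arm there).
Beam weight: 4.36 × 10 = 43.6 N down at 3.82 m → arm 0.18 m, τ = 43.6 × 0.18 = 7.848 N·m counterclockwise.
Paint can: 7.56 × 10 = 75.6 N down at 3.75 m → arm 0.25 m, τ = 75.6 × 0.25 = 18.9 N·m counterclockwise.
Sandbag: 24.9 × 10 = 249 N down at 2.77 m → arm 1.23 m, τ = 249 × 1.23 = 306.3 N·m counterclockwise.
Net moment of existing loads = 333 N·m counterclockwise.
The speaker weighs 12.8 × 10 = 128 N and must supply an equal clockwise moment, so its lever arm about the fulcrum is 333 / 128 = 2.6 m.
That puts it at 4 + 2.6 = 6.6 m from the left end.

x ≈ 6.6 m from the left end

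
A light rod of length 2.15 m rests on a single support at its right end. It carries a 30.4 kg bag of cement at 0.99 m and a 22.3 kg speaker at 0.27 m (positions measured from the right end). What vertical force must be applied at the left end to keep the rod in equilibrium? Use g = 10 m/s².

F ≈ 168 N

Choose the right end as the axis so the unknown pivot reaction has zero arm there.
Bag of cement: 30.4 × 10 = 304 N down at 0.99 m → arm 0.99 m, τ = 304 × 0.99 = 301 N·m counterclockwise.
Speaker: 22.3 × 10 = 223 N down at 0.27 m → arm 0.27 m, τ = 223 × 0.27 = 60.21 N·m counterclockwise.
Net moment of the loads = 361.2 N·m counterclockwise.
The upward force F acts at the left end, arm 2.15 m, giving F × 2.15 clockwise.
Balancing moments: F × 2.15 = 361.2, giving F = 361.2 / 2.15 = 168 N.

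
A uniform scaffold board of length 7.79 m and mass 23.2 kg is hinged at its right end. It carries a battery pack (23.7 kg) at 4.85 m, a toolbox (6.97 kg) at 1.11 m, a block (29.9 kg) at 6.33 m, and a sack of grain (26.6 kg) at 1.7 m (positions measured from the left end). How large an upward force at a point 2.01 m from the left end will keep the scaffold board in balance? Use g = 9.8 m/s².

Sum moments about the right end (the unknown pivot reaction has zero arm there).
Beam weight: 23.2 × 9.8 = 227.4 N down at 3.895 m → arm 3.895 m, τ = 227.4 × 3.895 = 885.7 N·m counterclockwise.
Battery pack: 23.7 × 9.8 = 232.3 N down at 4.85 m → arm 2.94 m, τ = 232.3 × 2.94 = 683 N·m counterclockwise.
Toolbox: 6.97 × 9.8 = 68.31 N down at 1.11 m → arm 6.68 m, τ = 68.31 × 6.68 = 456.3 N·m counterclockwise.
Block: 29.9 × 9.8 = 293 N down at 6.33 m → arm 1.46 m, τ = 293 × 1.46 = 427.8 N·m counterclockwise.
Sack of grain: 26.6 × 9.8 = 260.7 N down at 1.7 m → arm 6.09 m, τ = 260.7 × 6.09 = 1588 N·m counterclockwise.
Net moment of the loads = 4041 N·m counterclockwise.
The upward force F acts at a point 2.01 m from the left end, arm 5.78 m, giving F × 5.78 clockwise.
For rotational equilibrium, F × 5.78 = 4041, so F = 4041 / 5.78 = 699 N.

F ≈ 699 N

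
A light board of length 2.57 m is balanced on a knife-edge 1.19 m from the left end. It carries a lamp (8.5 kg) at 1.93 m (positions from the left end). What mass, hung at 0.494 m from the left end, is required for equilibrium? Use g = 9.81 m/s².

m ≈ 9.04 kg

About the knife-edge (at 1.19 m from the left end):
Lamp: 8.5 × 9.81 = 83.39 N down at 1.93 m → arm 0.74 m, τ = 83.39 × 0.74 = 61.71 N·m clockwise.
Net moment of known loads = 61.71 N·m clockwise.
An unknown mass m at 0.494 m has arm 0.696 m; its moment is m·g·0.696 counterclockwise.
Setting net torque to zero: m × 9.81 × 0.696 = 61.71 → m = 61.71 / (9.81 × 0.696) = 9.04 kg.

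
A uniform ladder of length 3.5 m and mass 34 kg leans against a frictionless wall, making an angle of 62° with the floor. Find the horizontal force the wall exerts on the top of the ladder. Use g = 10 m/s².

N_wall ≈ 90.4 N

Choose the foot of the ladder as the axis so the floor normal and friction both act there and drop out.
Ladder weight 34×10 = 340 N acts at 1.75 m along the ladder; its horizontal arm is 1.75·cos62° = 0.8216 m → τ = 279.3 N·m clockwise.
Wall normal N acts horizontally at the top; its moment arm is the height L sinθ = 3.5·sin62° = 3.09 m, counterclockwise.
For rotational equilibrium, N × 3.09 = 279.3, so N = 90.4 N.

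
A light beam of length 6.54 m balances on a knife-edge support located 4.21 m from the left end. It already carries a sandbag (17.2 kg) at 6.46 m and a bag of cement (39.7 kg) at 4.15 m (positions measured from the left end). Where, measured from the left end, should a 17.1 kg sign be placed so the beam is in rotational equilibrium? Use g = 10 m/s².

Sum moments about the knife-edge support (at 4.21 m from the left end) (the support reaction has zero arm there).
Sandbag: 17.2 × 10 = 172 N down at 6.46 m → arm 2.25 m, τ = 172 × 2.25 = 387 N·m clockwise.
Bag of cement: 39.7 × 10 = 397 N down at 4.15 m → arm 0.06 m, τ = 397 × 0.06 = 23.82 N·m counterclockwise.
Net moment of existing loads = 363.2 N·m clockwise.
The sign weighs 17.1 × 10 = 171 N and must supply an equal counterclockwise moment, so its lever arm about the knife-edge support is 363.2 / 171 = 2.12 m.
That puts it at 4.21 − 2.12 = 2.09 m from the left end.

x ≈ 2.09 m from the left end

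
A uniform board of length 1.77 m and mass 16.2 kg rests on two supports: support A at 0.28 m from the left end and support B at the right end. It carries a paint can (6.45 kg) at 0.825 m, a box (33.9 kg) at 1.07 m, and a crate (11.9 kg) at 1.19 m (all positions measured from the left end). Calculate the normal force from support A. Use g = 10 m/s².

Taking torques about support B:
Beam weight: 16.2 × 10 = 162 N down at 0.885 m → arm 0.885 m, τ = 162 × 0.885 = 143.4 N·m counterclockwise.
Paint can: 6.45 × 10 = 64.5 N down at 0.825 m → arm 0.945 m, τ = 64.5 × 0.945 = 60.95 N·m counterclockwise.
Box: 33.9 × 10 = 339 N down at 1.07 m → arm 0.7 m, τ = 339 × 0.7 = 237.3 N·m counterclockwise.
Crate: 11.9 × 10 = 119 N down at 1.19 m → arm 0.58 m, τ = 119 × 0.58 = 69.02 N·m counterclockwise.
Net load moment about support B = 510.7 N·m counterclockwise.
Reaction R at support A is upward at 0.28 m, arm 1.49 m → moment R × 1.49 clockwise.
Στ = 0 ⇒ R × 1.49 = 510.7 ⇒ R = 343 N.

R_A ≈ 343 N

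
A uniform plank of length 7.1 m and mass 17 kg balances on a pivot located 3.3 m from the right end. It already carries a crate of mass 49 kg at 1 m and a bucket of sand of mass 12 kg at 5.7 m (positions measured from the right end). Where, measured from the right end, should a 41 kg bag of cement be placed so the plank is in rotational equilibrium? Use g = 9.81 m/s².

Take moments about the pivot (at 3.3 m from the right end).
Beam weight: 17 × 9.81 = 166.8 N down at 3.55 m → arm 0.25 m, τ = 166.8 × 0.25 = 41.7 N·m counterclockwise.
Crate: 49 × 9.81 = 480.7 N down at 1 m → arm 2.3 m, τ = 480.7 × 2.3 = 1106 N·m clockwise.
Bucket of sand: 12 × 9.81 = 117.7 N down at 5.7 m → arm 2.4 m, τ = 117.7 × 2.4 = 282.5 N·m counterclockwise.
Net moment of existing loads = 781.8 N·m clockwise.
The bag of cement weighs 41 × 9.81 = 402.2 N and must supply an equal counterclockwise moment, so its lever arm about the pivot is 781.8 / 402.2 = 1.94 m.
That puts it at 3.3 + 1.94 = 5.24 m from the right end.

x ≈ 5.24 m from the right end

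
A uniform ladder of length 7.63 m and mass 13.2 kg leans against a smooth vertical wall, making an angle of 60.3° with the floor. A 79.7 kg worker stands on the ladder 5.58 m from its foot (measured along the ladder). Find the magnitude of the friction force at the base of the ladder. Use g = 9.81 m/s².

f ≈ 363 N

Taking torques about the foot of the ladder:
Ladder weight 13.2×9.81 = 129.5 N acts at 3.815 m along the ladder; its horizontal arm is 3.815·cos60.3° = 1.89 m → τ = 244.8 N·m clockwise.
Worker: 79.7×9.81 = 781.9 N at 5.58 m → arm 2.765 m → τ = 2162 N·m clockwise.
Wall normal N acts horizontally at the top; its moment arm is the height L sinθ = 7.63·sin60.3° = 6.628 m, counterclockwise.
Setting net torque to zero: N × 6.628 = 2407 → N = 363 N.
ΣFx = 0: friction at the foot balances the wall's push, so f = N_wall = 363 N.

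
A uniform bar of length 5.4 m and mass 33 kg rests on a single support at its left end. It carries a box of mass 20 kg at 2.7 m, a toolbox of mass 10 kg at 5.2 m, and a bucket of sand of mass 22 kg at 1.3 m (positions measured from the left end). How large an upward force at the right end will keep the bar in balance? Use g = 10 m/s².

F ≈ 414 N

Sum moments about the left end (the unknown pivot reaction has zero arm there).
Beam weight: 33 × 10 = 330 N down at 2.7 m → arm 2.7 m, τ = 330 × 2.7 = 891 N·m clockwise.
Box: 20 × 10 = 200 N down at 2.7 m → arm 2.7 m, τ = 200 × 2.7 = 540 N·m clockwise.
Toolbox: 10 × 10 = 100 N down at 5.2 m → arm 5.2 m, τ = 100 × 5.2 = 520 N·m clockwise.
Bucket of sand: 22 × 10 = 220 N down at 1.3 m → arm 1.3 m, τ = 220 × 1.3 = 286 N·m clockwise.
Net moment of the loads = 2237 N·m clockwise.
The upward force F acts at the right end, arm 5.4 m, giving F × 5.4 counterclockwise.
For rotational equilibrium, F × 5.4 = 2237, so F = 2237 / 5.4 = 414 N.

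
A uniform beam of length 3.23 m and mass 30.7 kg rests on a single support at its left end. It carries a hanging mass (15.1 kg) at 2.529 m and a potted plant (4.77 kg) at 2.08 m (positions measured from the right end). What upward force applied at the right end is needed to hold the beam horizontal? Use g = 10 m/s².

Taking torques about the left end:
Beam weight: 30.7 × 10 = 307 N down at 1.615 m → arm 1.615 m, τ = 307 × 1.615 = 495.8 N·m clockwise.
Hanging mass: 15.1 × 10 = 151 N down at 2.529 m → arm 0.701 m, τ = 151 × 0.701 = 105.9 N·m clockwise.
Potted plant: 4.77 × 10 = 47.7 N down at 2.08 m → arm 1.15 m, τ = 47.7 × 1.15 = 54.85 N·m clockwise.
Net moment of the loads = 656.6 N·m clockwise.
The upward force F acts at the right end, arm 3.23 m, giving F × 3.23 counterclockwise.
For rotational equilibrium, F × 3.23 = 656.6, so F = 656.6 / 3.23 = 203 N.

F ≈ 203 N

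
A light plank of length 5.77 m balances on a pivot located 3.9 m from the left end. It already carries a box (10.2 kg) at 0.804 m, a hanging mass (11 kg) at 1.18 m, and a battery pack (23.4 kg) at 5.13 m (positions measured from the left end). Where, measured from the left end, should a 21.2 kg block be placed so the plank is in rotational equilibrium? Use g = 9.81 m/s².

x ≈ 5.44 m from the left end

Sum moments about the pivot (at 3.9 m from the left end) (the support reaction has zero arm there).
Box: 10.2 × 9.81 = 100.1 N down at 0.804 m → arm 3.096 m, τ = 100.1 × 3.096 = 309.9 N·m counterclockwise.
Hanging mass: 11 × 9.81 = 107.9 N down at 1.18 m → arm 2.72 m, τ = 107.9 × 2.72 = 293.5 N·m counterclockwise.
Battery pack: 23.4 × 9.81 = 229.6 N down at 5.13 m → arm 1.23 m, τ = 229.6 × 1.23 = 282.4 N·m clockwise.
Net moment of existing loads = 321 N·m counterclockwise.
The block weighs 21.2 × 9.81 = 208 N and must supply an equal clockwise moment, so its lever arm about the pivot is 321 / 208 = 1.54 m.
That puts it at 3.9 + 1.54 = 5.44 m from the left end.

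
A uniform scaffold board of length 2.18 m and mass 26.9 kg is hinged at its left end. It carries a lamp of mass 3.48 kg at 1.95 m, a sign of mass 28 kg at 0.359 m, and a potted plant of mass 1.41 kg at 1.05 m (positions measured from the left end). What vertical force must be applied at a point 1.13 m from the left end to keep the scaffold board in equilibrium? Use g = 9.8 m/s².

Sum moments about the left end (the unknown pivot reaction has zero arm there).
Beam weight: 26.9 × 9.8 = 263.6 N down at 1.09 m → arm 1.09 m, τ = 263.6 × 1.09 = 287.3 N·m clockwise.
Lamp: 3.48 × 9.8 = 34.1 N down at 1.95 m → arm 1.95 m, τ = 34.1 × 1.95 = 66.5 N·m clockwise.
Sign: 28 × 9.8 = 274.4 N down at 0.359 m → arm 0.359 m, τ = 274.4 × 0.359 = 98.51 N·m clockwise.
Potted plant: 1.41 × 9.8 = 13.82 N down at 1.05 m → arm 1.05 m, τ = 13.82 × 1.05 = 14.51 N·m clockwise.
Net moment of the loads = 466.8 N·m clockwise.
The upward force F acts at a point 1.13 m from the left end, arm 1.13 m, giving F × 1.13 counterclockwise.
Setting net torque to zero: F × 1.13 = 466.8 → F = 466.8 / 1.13 = 413 N.

F ≈ 413 N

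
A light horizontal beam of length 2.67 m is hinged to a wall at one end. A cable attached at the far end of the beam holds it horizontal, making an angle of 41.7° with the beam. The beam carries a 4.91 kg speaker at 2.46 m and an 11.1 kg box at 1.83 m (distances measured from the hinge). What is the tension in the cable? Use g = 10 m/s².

Take moments about the hinge.
Speaker: 4.91 × 10 = 49.1 N down at 2.46 m → arm 2.46 m, τ = 49.1 × 2.46 = 120.8 N·m clockwise.
Box: 11.1 × 10 = 111 N down at 1.83 m → arm 1.83 m, τ = 111 × 1.83 = 203.1 N·m clockwise.
Total clockwise load moment = 323.9 N·m.
The cable tension T acts at 2.67 m; only its component perpendicular to the beam, T sinθ, produces torque. sin 41.7° = 0.6652.
Setting net torque to zero: T × 2.67 × 0.6652 = 323.9 → T = 323.9 / 1.776 = 182 N.

T ≈ 182 N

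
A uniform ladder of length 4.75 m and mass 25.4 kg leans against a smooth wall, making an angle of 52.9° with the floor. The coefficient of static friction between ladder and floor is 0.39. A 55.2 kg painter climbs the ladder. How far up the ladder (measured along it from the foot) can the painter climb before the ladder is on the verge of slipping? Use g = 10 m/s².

d ≈ 2.48 m

Take moments about the foot of the ladder.
Ladder weight 25.4×10 = 254 N acts at 2.375 m along the ladder; its horizontal arm is 2.375·cos52.9° = 1.433 m → τ = 364 N·m clockwise.
Painter weight 55.2×10 = 552 N at distance d → arm d·cos52.9° → τ = 552·d·0.6032 clockwise.
Wall normal N at the top has arm L sinθ = 3.789 m counterclockwise, so Στ = 0 gives N·3.789 = 364 + 333·d.
ΣFy = 0 ⇒ N_floor = 806 N, so the maximum friction is μ_s·N_floor = 0.39×806 = 314.3 N. ΣFx = 0 ⇒ N_wall = f, so at the slipping point N = 314.3 N.
Substituting: 314.3×3.789 = 364 + 333·d ⇒ d = (1191 − 364) / 333 = 2.48 m.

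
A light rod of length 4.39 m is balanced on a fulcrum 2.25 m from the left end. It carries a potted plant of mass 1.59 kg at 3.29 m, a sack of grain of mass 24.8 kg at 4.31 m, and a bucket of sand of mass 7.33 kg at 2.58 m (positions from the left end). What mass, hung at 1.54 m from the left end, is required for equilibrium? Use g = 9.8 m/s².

m ≈ 77.7 kg

Taking torques about the fulcrum (at 2.25 m from the left end):
Potted plant: 1.59 × 9.8 = 15.58 N down at 3.29 m → arm 1.04 m, τ = 15.58 × 1.04 = 16.2 N·m clockwise.
Sack of grain: 24.8 × 9.8 = 243 N down at 4.31 m → arm 2.06 m, τ = 243 × 2.06 = 500.6 N·m clockwise.
Bucket of sand: 7.33 × 9.8 = 71.83 N down at 2.58 m → arm 0.33 m, τ = 71.83 × 0.33 = 23.7 N·m clockwise.
Net moment of known loads = 540.5 N·m clockwise.
An unknown mass m at 1.54 m has arm 0.71 m; its moment is m·g·0.71 counterclockwise.
Setting net torque to zero: m × 9.8 × 0.71 = 540.5 → m = 540.5 / (9.8 × 0.71) = 77.7 kg.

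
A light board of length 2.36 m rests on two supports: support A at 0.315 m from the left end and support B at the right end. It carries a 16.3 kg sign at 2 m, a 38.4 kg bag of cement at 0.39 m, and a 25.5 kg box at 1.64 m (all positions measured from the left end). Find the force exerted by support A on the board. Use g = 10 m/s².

Take moments about support B.
Sign: 16.3 × 10 = 163 N down at 2 m → arm 0.36 m, τ = 163 × 0.36 = 58.68 N·m counterclockwise.
Bag of cement: 38.4 × 10 = 384 N down at 0.39 m → arm 1.97 m, τ = 384 × 1.97 = 756.5 N·m counterclockwise.
Box: 25.5 × 10 = 255 N down at 1.64 m → arm 0.72 m, τ = 255 × 0.72 = 183.6 N·m counterclockwise.
Net load moment about support B = 998.8 N·m counterclockwise.
Reaction R at support A is upward at 0.315 m, arm 2.045 m → moment R × 2.045 clockwise.
For rotational equilibrium, R × 2.045 = 998.8, so R = 488 N.

R_A ≈ 488 N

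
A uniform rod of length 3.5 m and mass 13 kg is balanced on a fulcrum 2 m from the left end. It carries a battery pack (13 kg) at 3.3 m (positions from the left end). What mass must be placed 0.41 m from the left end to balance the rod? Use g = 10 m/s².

m ≈ 8.58 kg

Take moments about the fulcrum (at 2 m from the left end).
Beam weight: 13 × 10 = 130 N down at 1.75 m → arm 0.25 m, τ = 130 × 0.25 = 32.5 N·m counterclockwise.
Battery pack: 13 × 10 = 130 N down at 3.3 m → arm 1.3 m, τ = 130 × 1.3 = 169 N·m clockwise.
Net moment of known loads = 136.5 N·m clockwise.
An unknown mass m at 0.41 m has arm 1.59 m; its moment is m·g·1.59 counterclockwise.
Balancing moments: m × 10 × 1.59 = 136.5, giving m = 136.5 / (10 × 1.59) = 8.58 kg.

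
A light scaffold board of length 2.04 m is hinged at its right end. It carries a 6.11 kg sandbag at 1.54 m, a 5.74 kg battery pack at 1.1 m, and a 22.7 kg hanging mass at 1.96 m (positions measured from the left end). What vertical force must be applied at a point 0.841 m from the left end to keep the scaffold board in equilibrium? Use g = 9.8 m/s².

Take moments about the right end.
Sandbag: 6.11 × 9.8 = 59.88 N down at 1.54 m → arm 0.5 m, τ = 59.88 × 0.5 = 29.94 N·m counterclockwise.
Battery pack: 5.74 × 9.8 = 56.25 N down at 1.1 m → arm 0.94 m, τ = 56.25 × 0.94 = 52.88 N·m counterclockwise.
Hanging mass: 22.7 × 9.8 = 222.5 N down at 1.96 m → arm 0.08 m, τ = 222.5 × 0.08 = 17.8 N·m counterclockwise.
Net moment of the loads = 100.6 N·m counterclockwise.
The upward force F acts at a point 0.841 m from the left end, arm 1.199 m, giving F × 1.199 clockwise.
Στ = 0 ⇒ F × 1.199 = 100.6 ⇒ F = 100.6 / 1.199 = 83.9 N.

F ≈ 83.9 N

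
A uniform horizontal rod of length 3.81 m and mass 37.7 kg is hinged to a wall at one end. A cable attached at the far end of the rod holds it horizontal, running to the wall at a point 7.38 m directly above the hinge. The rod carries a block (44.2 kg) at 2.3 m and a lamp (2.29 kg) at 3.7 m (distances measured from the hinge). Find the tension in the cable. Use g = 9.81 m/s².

T ≈ 527 N

About the hinge:
Beam weight: 37.7 × 9.81 = 369.8 N down at 1.905 m → arm 1.905 m, τ = 369.8 × 1.905 = 704.5 N·m clockwise.
Block: 44.2 × 9.81 = 433.6 N down at 2.3 m → arm 2.3 m, τ = 433.6 × 2.3 = 997.3 N·m clockwise.
Lamp: 2.29 × 9.81 = 22.46 N down at 3.7 m → arm 3.7 m, τ = 22.46 × 3.7 = 83.1 N·m clockwise.
Total clockwise load moment = 1785 N·m.
The cable tension T acts at 3.81 m; only its component perpendicular to the rod, T sinθ, produces torque. sinθ = h/√(h²+d²) = 7.38/√(7.38²+3.81²) = 0.8886.
Στ = 0 ⇒ T × 3.81 × 0.8886 = 1785 ⇒ T = 1785 / 3.386 = 527 N.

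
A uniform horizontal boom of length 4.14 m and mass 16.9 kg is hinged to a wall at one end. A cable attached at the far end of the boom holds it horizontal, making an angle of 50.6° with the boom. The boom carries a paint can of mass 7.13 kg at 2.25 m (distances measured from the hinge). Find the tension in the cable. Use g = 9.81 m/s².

Sum moments about the hinge (the unknown hinge reaction has zero arm there).
Beam weight: 16.9 × 9.81 = 165.8 N down at 2.07 m → arm 2.07 m, τ = 165.8 × 2.07 = 343.2 N·m clockwise.
Paint can: 7.13 × 9.81 = 69.95 N down at 2.25 m → arm 2.25 m, τ = 69.95 × 2.25 = 157.4 N·m clockwise.
Total clockwise load moment = 500.6 N·m.
The cable tension T acts at 4.14 m; only its component perpendicular to the boom, T sinθ, produces torque. sin 50.6° = 0.7727.
For rotational equilibrium, T × 4.14 × 0.7727 = 500.6, so T = 500.6 / 3.199 = 156 N.

T ≈ 156 N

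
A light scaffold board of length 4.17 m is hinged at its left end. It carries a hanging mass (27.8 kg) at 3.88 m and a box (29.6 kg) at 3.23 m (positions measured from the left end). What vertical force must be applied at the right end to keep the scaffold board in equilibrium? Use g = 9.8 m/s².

Take moments about the left end.
Hanging mass: 27.8 × 9.8 = 272.4 N down at 3.88 m → arm 3.88 m, τ = 272.4 × 3.88 = 1057 N·m clockwise.
Box: 29.6 × 9.8 = 290.1 N down at 3.23 m → arm 3.23 m, τ = 290.1 × 3.23 = 937 N·m clockwise.
Net moment of the loads = 1994 N·m clockwise.
The upward force F acts at the right end, arm 4.17 m, giving F × 4.17 counterclockwise.
Στ = 0 ⇒ F × 4.17 = 1994 ⇒ F = 1994 / 4.17 = 478 N.

F ≈ 478 N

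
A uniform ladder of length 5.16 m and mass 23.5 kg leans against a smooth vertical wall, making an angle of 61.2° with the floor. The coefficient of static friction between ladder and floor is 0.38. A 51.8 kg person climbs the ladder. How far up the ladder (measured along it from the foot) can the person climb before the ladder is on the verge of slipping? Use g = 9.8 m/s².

d ≈ 4.01 m

About the foot of the ladder:
Ladder weight 23.5×9.8 = 230.3 N acts at 2.58 m along the ladder; its horizontal arm is 2.58·cos61.2° = 1.243 m → τ = 286.3 N·m clockwise.
Person weight 51.8×9.8 = 507.6 N at distance d → arm d·cos61.2° → τ = 507.6·d·0.4818 clockwise.
Wall normal N at the top has arm L sinθ = 4.522 m counterclockwise, so Στ = 0 gives N·4.522 = 286.3 + 244.6·d.
ΣFy = 0 ⇒ N_floor = 737.9 N, so the maximum friction is μ_s·N_floor = 0.38×737.9 = 280.4 N. ΣFx = 0 ⇒ N_wall = f, so at the slipping point N = 280.4 N.
Substituting: 280.4×4.522 = 286.3 + 244.6·d ⇒ d = (1268 − 286.3) / 244.6 = 4.01 m.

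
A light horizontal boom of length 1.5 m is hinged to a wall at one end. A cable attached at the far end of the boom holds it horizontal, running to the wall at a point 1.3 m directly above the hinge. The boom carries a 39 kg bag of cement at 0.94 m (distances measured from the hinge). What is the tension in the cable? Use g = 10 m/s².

T ≈ 373 N

Take moments about the hinge.
Bag of cement: 39 × 10 = 390 N down at 0.94 m → arm 0.94 m, τ = 390 × 0.94 = 366.6 N·m clockwise.
Total clockwise load moment = 366.6 N·m.
The cable tension T acts at 1.5 m; only its component perpendicular to the boom, T sinθ, produces torque. sinθ = h/√(h²+d²) = 1.3/√(1.3²+1.5²) = 0.6549.
Balancing moments: T × 1.5 × 0.6549 = 366.6, giving T = 366.6 / 0.9824 = 373 N.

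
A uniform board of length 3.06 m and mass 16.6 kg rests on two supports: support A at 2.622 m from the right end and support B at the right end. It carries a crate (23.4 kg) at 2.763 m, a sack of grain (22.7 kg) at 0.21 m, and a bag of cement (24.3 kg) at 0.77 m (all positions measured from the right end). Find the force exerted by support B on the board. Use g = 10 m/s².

R_B ≈ 437 N

Take moments about support A.
Beam weight: 16.6 × 10 = 166 N down at 1.53 m → arm 1.092 m, τ = 166 × 1.092 = 181.3 N·m clockwise.
Crate: 23.4 × 10 = 234 N down at 2.763 m → arm 0.141 m, τ = 234 × 0.141 = 32.99 N·m counterclockwise.
Sack of grain: 22.7 × 10 = 227 N down at 0.21 m → arm 2.412 m, τ = 227 × 2.412 = 547.5 N·m clockwise.
Bag of cement: 24.3 × 10 = 243 N down at 0.77 m → arm 1.852 m, τ = 243 × 1.852 = 450 N·m clockwise.
Net load moment about support A = 1146 N·m clockwise.
Reaction R at support B is upward at 0 m, arm 2.622 m → moment R × 2.622 counterclockwise.
Setting net torque to zero: R × 2.622 = 1146 → R = 437 N.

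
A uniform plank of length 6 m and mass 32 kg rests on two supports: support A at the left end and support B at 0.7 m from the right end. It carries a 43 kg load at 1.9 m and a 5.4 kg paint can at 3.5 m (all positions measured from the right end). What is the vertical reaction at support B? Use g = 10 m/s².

R_B ≈ 539 N

Sum moments about support A (its reaction then has zero moment arm).
Beam weight: 32 × 10 = 320 N down at 3 m → arm 3 m, τ = 320 × 3 = 960 N·m clockwise.
Load: 43 × 10 = 430 N down at 1.9 m → arm 4.1 m, τ = 430 × 4.1 = 1763 N·m clockwise.
Paint can: 5.4 × 10 = 54 N down at 3.5 m → arm 2.5 m, τ = 54 × 2.5 = 135 N·m clockwise.
Net load moment about support A = 2858 N·m clockwise.
Reaction R at support B is upward at 0.7 m, arm 5.3 m → moment R × 5.3 counterclockwise.
For rotational equilibrium, R × 5.3 = 2858, so R = 539 N.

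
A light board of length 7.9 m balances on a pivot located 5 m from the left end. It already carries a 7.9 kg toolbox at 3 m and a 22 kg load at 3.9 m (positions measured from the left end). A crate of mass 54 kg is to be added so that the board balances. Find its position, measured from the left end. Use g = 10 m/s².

x ≈ 5.74 m from the left end

Taking torques about the pivot (at 5 m from the left end):
Toolbox: 7.9 × 10 = 79 N down at 3 m → arm 2 m, τ = 79 × 2 = 158 N·m counterclockwise.
Load: 22 × 10 = 220 N down at 3.9 m → arm 1.1 m, τ = 220 × 1.1 = 242 N·m counterclockwise.
Net moment of existing loads = 400 N·m counterclockwise.
The crate weighs 54 × 10 = 540 N and must supply an equal clockwise moment, so its lever arm about the pivot is 400 / 540 = 0.741 m.
That puts it at 5 + 0.741 = 5.74 m from the left end.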